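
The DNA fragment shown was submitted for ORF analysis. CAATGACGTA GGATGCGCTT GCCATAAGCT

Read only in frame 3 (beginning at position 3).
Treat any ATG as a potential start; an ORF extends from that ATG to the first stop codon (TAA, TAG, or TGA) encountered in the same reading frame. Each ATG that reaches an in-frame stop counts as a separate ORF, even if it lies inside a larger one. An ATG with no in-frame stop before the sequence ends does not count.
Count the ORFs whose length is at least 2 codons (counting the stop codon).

1

Frame 3: ATG ACG TAG GAT GCG CTT GCC ATA AGC — ATG at 3, stop TAG at 9 → 9 nt.
ORFs ≥ 2 codons: frame 3 3–11 (3 codons). Count = 1.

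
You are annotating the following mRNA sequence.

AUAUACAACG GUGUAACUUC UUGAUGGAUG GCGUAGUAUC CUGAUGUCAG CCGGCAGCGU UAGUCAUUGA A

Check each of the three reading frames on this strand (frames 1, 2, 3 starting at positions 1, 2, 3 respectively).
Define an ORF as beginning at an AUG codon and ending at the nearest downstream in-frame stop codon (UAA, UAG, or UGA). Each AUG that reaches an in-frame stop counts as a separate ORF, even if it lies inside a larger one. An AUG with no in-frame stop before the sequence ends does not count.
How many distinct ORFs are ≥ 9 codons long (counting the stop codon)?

Frame 1: AUA UAC AAC GGU GUA ACU UCU UGA UGG AUG GCG UAG UAU CCU GAU GUC AGC CGG CAG CGU UAG UCA UUG — AUG at 28, stop UAG at 34 → 9 nt.
Frame 2: UAU ACA ACG GUG UAA CUU CUU GAU GGA UGG CGU AGU AUC CUG AUG UCA GCC GGC AGC GUU AGU CAU UGA — AUG at 44, stop UGA at 68 → 27 nt.
Frame 3: AUA CAA CGG UGU AAC UUC UUG AUG GAU GGC GUA GUA UCC UGA UGU CAG CCG GCA GCG UUA GUC AUU GAA — AUG at 24, stop UGA at 42 → 21 nt.
ORFs ≥ 9 codons: frame 2 44–70 (9 codons). Count = 1.

1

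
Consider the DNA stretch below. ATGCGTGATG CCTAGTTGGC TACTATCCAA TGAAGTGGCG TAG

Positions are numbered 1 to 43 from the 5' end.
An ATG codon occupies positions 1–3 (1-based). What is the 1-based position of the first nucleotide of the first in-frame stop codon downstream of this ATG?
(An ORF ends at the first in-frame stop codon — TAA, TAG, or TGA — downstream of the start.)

13

Codons from position 1: ATG (1–3), CGT (4–6), GAT (7–9), GCC (10–12), TAG (13–15).
TAG is a stop codon; it begins at position 13.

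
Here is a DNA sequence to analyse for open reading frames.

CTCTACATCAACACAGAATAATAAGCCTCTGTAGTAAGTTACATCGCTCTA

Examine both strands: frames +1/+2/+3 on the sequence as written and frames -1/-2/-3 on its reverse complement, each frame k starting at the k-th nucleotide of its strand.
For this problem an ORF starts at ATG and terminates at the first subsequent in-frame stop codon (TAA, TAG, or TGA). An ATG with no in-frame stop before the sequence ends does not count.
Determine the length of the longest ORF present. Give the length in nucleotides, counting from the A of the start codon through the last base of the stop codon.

6

Reverse complement (5'→3'): TAGAGCGATGTAACTTACTACAGAGGCTTATTATTCTGTGTTGATGTAGAG
Frame +1: CTC TAC ATC AAC ACA GAA TAA TAA GCC TCT GTA GTA AGT TAC ATC GCT CTA — no ATG→stop ORF.
Frame +2: TCT ACA TCA ACA CAG AAT AAT AAG CCT CTG TAG TAA GTT ACA TCG CTC — no ATG→stop ORF.
Frame +3: CTA CAT CAA CAC AGA ATA ATA AGC CTC TGT AGT AAG TTA CAT CGC TCT — no ATG→stop ORF.
Frame -1: TAG AGC GAT GTA ACT TAC TAC AGA GGC TTA TTA TTC TGT GTT GAT GTA GAG — no ATG→stop ORF.
Frame -2: AGA GCG ATG TAA CTT ACT ACA GAG GCT TAT TAT TCT GTG TTG ATG TAG — ATG at 8, stop TAA at 11 → 6 nt; ATG at 44, stop TAG at 47 → 6 nt.
Frame -3: GAG CGA TGT AAC TTA CTA CAG AGG CTT ATT ATT CTG TGT TGA TGT AGA — no ATG→stop ORF.
Longest: frame -2, positions 8–13, 6 nt = 2 codons = 1 aa. → 6 nucleotides.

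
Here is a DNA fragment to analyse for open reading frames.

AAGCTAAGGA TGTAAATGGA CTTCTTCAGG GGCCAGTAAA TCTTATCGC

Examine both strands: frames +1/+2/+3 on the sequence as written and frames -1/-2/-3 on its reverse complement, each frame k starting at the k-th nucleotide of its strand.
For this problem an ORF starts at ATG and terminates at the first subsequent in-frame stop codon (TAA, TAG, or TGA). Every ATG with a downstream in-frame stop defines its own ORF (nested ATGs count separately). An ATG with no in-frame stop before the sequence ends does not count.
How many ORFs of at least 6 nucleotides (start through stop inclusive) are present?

2

Reverse complement (5'→3'): GCGATAAGATTTACTGGCCCCTGAAGAAGTCCATTTACATCCTTAGCTT
Frame +1: AAG CTA AGG ATG TAA ATG GAC TTC TTC AGG GGC CAG TAA ATC TTA TCG — ATG at 10, stop TAA at 13 → 6 nt; ATG at 16, stop TAA at 37 → 24 nt.
Frame +2: AGC TAA GGA TGT AAA TGG ACT TCT TCA GGG GCC AGT AAA TCT TAT CGC — no ATG→stop ORF.
Frame +3: GCT AAG GAT GTA AAT GGA CTT CTT CAG GGG CCA GTA AAT CTT ATC — no ATG→stop ORF.
Frame -1: GCG ATA AGA TTT ACT GGC CCC TGA AGA AGT CCA TTT ACA TCC TTA GCT — no ATG→stop ORF.
Frame -2: CGA TAA GAT TTA CTG GCC CCT GAA GAA GTC CAT TTA CAT CCT TAG CTT — no ATG→stop ORF.
Frame -3: GAT AAG ATT TAC TGG CCC CTG AAG AAG TCC ATT TAC ATC CTT AGC — no ATG→stop ORF.
ORFs ≥ 6 nucleotides: frame +1 10–15 (6 nucleotides), frame +1 16–39 (24 nucleotides). Count = 2.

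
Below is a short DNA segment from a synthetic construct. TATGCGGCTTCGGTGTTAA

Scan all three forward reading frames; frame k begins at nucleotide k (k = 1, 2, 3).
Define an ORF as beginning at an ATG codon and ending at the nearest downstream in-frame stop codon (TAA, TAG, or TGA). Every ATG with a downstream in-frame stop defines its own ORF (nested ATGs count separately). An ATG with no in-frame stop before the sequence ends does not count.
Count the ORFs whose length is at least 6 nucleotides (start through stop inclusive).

1

Frame 1: TAT GCG GCT TCG GTG TTA — no ATG→stop ORF.
Frame 2: ATG CGG CTT CGG TGT TAA — ATG at 2, stop TAA at 17 → 18 nt.
Frame 3: TGC GGC TTC GGT GTT — no ATG→stop ORF.
ORFs ≥ 6 nucleotides: frame 2 2–19 (18 nucleotides). Count = 1.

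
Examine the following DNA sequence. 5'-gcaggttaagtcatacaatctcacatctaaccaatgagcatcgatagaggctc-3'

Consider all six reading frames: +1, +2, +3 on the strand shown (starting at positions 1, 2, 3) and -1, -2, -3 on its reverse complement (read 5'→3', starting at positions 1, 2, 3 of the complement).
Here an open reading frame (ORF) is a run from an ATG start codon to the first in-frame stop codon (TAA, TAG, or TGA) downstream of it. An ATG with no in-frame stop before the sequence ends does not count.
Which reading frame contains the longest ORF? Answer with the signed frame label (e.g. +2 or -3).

Reverse complement (5'→3'): GAGCCTCTATCGATGCTCATTGGTTAGATGTGAGATTGTATGACTTAACCTGC
Frame +1: GCA GGT TAA GTC ATA CAA TCT CAC ATC TAA CCA ATG AGC ATC GAT AGA GGC — no ATG→stop ORF.
Frame +2: CAG GTT AAG TCA TAC AAT CTC ACA TCT AAC CAA TGA GCA TCG ATA GAG GCT — no ATG→stop ORF.
Frame +3: AGG TTA AGT CAT ACA ATC TCA CAT CTA ACC AAT GAG CAT CGA TAG AGG CTC — no ATG→stop ORF.
Frame -1: GAG CCT CTA TCG ATG CTC ATT GGT TAG ATG TGA GAT TGT ATG ACT TAA CCT — ATG at 13, stop TAG at 25 → 15 nt; ATG at 28, stop TGA at 31 → 6 nt; ATG at 40, stop TAA at 46 → 9 nt.
Frame -2: AGC CTC TAT CGA TGC TCA TTG GTT AGA TGT GAG ATT GTA TGA CTT AAC CTG — no ATG→stop ORF.
Frame -3: GCC TCT ATC GAT GCT CAT TGG TTA GAT GTG AGA TTG TAT GAC TTA ACC TGC — no ATG→stop ORF.
Longest ORF is 15 nt in frame -1 (positions 13–27).

-1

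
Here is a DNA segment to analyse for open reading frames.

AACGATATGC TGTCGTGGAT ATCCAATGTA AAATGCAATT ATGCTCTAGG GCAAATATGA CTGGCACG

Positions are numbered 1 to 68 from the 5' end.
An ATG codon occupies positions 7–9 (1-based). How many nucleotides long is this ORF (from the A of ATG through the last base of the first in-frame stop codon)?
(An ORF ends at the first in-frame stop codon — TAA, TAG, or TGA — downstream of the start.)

54

Codons from position 7: ATG (7–9), CTG (10–12), TCG (13–15), TGG (16–18), ATA (19–21), TCC (22–24), AAT (25–27), GTA (28–30), AAA (31–33), TGC (34–36), AAT (37–39), TAT (40–42), GCT (43–45), CTA (46–48), GGG (49–51), CAA (52–54), ATA (55–57), TGA (58–60).
TGA is the first in-frame stop; ORF spans 7–60, 54 nucleotides.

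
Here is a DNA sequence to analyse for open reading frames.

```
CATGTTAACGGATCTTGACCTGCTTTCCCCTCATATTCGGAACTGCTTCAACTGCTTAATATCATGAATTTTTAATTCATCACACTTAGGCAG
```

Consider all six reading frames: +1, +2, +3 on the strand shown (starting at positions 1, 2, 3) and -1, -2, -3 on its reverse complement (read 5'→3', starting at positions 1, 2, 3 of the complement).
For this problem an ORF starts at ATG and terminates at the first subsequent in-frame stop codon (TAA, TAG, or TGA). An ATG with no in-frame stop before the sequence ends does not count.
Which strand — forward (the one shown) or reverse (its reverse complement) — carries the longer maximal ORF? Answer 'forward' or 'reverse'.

forward

Reverse complement (5'→3'): CTGCCTAAGTGTGATGAATTAAAAATTCATGATATTAAGCAGTTGAAGCAGTTCCGAATATGAGGGGAAAGCAGGTCAAGATCCGTTAACATG
Frame +1: CAT GTT AAC GGA TCT TGA CCT GCT TTC CCC TCA TAT TCG GAA CTG CTT CAA CTG CTT AAT ATC ATG AAT TTT TAA TTC ATC ACA CTT AGG CAG — ATG at 64, stop TAA at 73 → 12 nt.
Frame +2: ATG TTA ACG GAT CTT GAC CTG CTT TCC CCT CAT ATT CGG AAC TGC TTC AAC TGC TTA ATA TCA TGA ATT TTT AAT TCA TCA CAC TTA GGC — ATG at 2, stop TGA at 65 → 66 nt.
Frame +3: TGT TAA CGG ATC TTG ACC TGC TTT CCC CTC ATA TTC GGA ACT GCT TCA ACT GCT TAA TAT CAT GAA TTT TTA ATT CAT CAC ACT TAG GCA — no ATG→stop ORF.
Frame -1: CTG CCT AAG TGT GAT GAA TTA AAA ATT CAT GAT ATT AAG CAG TTG AAG CAG TTC CGA ATA TGA GGG GAA AGC AGG TCA AGA TCC GTT AAC ATG — no ATG→stop ORF.
Frame -2: TGC CTA AGT GTG ATG AAT TAA AAA TTC ATG ATA TTA AGC AGT TGA AGC AGT TCC GAA TAT GAG GGG AAA GCA GGT CAA GAT CCG TTA ACA — ATG at 14, stop TAA at 20 → 9 nt; ATG at 29, stop TGA at 44 → 18 nt.
Frame -3: GCC TAA GTG TGA TGA ATT AAA AAT TCA TGA TAT TAA GCA GTT GAA GCA GTT CCG AAT ATG AGG GGA AAG CAG GTC AAG ATC CGT TAA CAT — ATG at 60, stop TAA at 87 → 30 nt.
Forward-strand max 66 nt; reverse-strand max 30 nt. The forward strand has the longer ORF.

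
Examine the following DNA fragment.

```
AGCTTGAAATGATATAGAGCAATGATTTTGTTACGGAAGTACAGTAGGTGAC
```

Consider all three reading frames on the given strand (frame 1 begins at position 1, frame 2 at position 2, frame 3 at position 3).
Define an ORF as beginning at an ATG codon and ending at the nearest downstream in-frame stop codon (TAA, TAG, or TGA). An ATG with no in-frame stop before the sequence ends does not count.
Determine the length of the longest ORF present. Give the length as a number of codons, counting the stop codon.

Frame 1: AGC TTG AAA TGA TAT AGA GCA ATG ATT TTG TTA CGG AAG TAC AGT AGG TGA — ATG at 22, stop TGA at 49 → 30 nt.
Frame 2: GCT TGA AAT GAT ATA GAG CAA TGA TTT TGT TAC GGA AGT ACA GTA GGT GAC — no ATG→stop ORF.
Frame 3: CTT GAA ATG ATA TAG AGC AAT GAT TTT GTT ACG GAA GTA CAG TAG GTG — ATG at 9, stop TAG at 15 → 9 nt.
Longest: frame 1, positions 22–51, 30 nt = 10 codons = 9 aa. → 10 codons.

10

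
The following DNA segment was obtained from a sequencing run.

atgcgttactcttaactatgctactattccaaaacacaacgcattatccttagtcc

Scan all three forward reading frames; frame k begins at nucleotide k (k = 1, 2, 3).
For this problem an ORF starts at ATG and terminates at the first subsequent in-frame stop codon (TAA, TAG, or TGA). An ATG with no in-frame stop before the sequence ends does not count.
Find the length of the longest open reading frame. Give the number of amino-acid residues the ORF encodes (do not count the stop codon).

11

Frame 1: ATG CGT TAC TCT TAA CTA TGC TAC TAT TCC AAA ACA CAA CGC ATT ATC CTT AGT — ATG at 1, stop TAA at 13 → 15 nt.
Frame 2: TGC GTT ACT CTT AAC TAT GCT ACT ATT CCA AAA CAC AAC GCA TTA TCC TTA GTC — no ATG→stop ORF.
Frame 3: GCG TTA CTC TTA ACT ATG CTA CTA TTC CAA AAC ACA ACG CAT TAT CCT TAG TCC — ATG at 18, stop TAG at 51 → 36 nt.
Longest: frame 3, positions 18–53, 36 nt = 12 codons = 11 aa. → 11 amino acids.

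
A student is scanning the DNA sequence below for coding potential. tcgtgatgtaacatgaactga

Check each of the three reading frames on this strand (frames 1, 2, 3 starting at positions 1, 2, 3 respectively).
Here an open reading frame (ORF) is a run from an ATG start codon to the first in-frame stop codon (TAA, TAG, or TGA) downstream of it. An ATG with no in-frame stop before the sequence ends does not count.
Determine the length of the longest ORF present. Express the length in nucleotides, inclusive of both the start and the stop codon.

9

Frame 1: TCG TGA TGT AAC ATG AAC TGA — ATG at 13, stop TGA at 19 → 9 nt.
Frame 2: CGT GAT GTA ACA TGA ACT — no ATG→stop ORF.
Frame 3: GTG ATG TAA CAT GAA CTG — ATG at 6, stop TAA at 9 → 6 nt.
Longest: frame 1, positions 13–21, 9 nt = 3 codons = 2 aa. → 9 nucleotides.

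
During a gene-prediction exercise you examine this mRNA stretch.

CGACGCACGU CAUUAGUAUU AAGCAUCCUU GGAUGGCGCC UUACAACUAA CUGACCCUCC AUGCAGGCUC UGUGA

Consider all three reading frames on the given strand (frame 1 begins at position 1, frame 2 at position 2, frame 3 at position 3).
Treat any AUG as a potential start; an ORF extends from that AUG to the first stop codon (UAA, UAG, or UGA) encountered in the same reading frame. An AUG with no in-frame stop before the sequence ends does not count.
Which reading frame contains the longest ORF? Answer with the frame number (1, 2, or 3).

3

Frame 1: CGA CGC ACG UCA UUA GUA UUA AGC AUC CUU GGA UGG CGC CUU ACA ACU AAC UGA CCC UCC AUG CAG GCU CUG UGA — AUG at 61, stop UGA at 73 → 15 nt.
Frame 2: GAC GCA CGU CAU UAG UAU UAA GCA UCC UUG GAU GGC GCC UUA CAA CUA ACU GAC CCU CCA UGC AGG CUC UGU — no AUG→stop ORF.
Frame 3: ACG CAC GUC AUU AGU AUU AAG CAU CCU UGG AUG GCG CCU UAC AAC UAA CUG ACC CUC CAU GCA GGC UCU GUG — AUG at 33, stop UAA at 48 → 18 nt.
Longest ORF is 18 nt in frame 3 (positions 33–50).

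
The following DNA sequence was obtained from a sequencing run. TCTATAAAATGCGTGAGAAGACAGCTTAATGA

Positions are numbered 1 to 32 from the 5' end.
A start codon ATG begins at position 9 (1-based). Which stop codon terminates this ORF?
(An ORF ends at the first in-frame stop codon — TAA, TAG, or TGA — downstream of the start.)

Codons from position 9: ATG (9–11), CGT (12–14), GAG (15–17), AAG (18–20), ACA (21–23), GCT (24–26), TAA (27–29).
The first in-frame stop codon is TAA.

TAA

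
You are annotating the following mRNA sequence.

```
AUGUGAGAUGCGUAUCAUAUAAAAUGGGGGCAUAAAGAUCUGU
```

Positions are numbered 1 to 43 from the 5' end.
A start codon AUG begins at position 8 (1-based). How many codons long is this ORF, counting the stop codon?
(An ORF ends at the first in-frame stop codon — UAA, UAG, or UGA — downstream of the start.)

Codons from position 8: AUG (8–10), CGU (11–13), AUC (14–16), AUA (17–19), UAA (20–22).
UAA is the first in-frame stop; that's 5 codons including the stop.

5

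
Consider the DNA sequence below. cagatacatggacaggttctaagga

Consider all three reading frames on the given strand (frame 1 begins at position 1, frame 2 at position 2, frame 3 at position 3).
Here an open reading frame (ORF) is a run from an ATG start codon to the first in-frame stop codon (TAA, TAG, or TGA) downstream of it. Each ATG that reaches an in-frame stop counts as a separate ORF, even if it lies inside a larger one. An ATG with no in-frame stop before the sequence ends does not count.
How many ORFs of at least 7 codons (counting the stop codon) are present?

0

Frame 1: CAG ATA CAT GGA CAG GTT CTA AGG — no ATG→stop ORF.
Frame 2: AGA TAC ATG GAC AGG TTC TAA GGA — ATG at 8, stop TAA at 20 → 15 nt.
Frame 3: GAT ACA TGG ACA GGT TCT AAG — no ATG→stop ORF.
No ORF reaches 7 codons. Count = 0.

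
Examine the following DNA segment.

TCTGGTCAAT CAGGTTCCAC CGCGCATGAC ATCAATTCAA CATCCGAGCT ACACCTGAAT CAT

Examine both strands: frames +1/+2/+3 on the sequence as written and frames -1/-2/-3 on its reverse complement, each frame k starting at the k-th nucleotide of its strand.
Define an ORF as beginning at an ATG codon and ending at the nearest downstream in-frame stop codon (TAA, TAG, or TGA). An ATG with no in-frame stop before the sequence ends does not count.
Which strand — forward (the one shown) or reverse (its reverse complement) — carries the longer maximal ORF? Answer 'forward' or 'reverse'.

forward

Reverse complement (5'→3'): ATGATTCAGGTGTAGCTCGGATGTTGAATTGATGTCATGCGCGGTGGAACCTGATTGACCAGA
Frame +1: TCT GGT CAA TCA GGT TCC ACC GCG CAT GAC ATC AAT TCA ACA TCC GAG CTA CAC CTG AAT CAT — no ATG→stop ORF.
Frame +2: CTG GTC AAT CAG GTT CCA CCG CGC ATG ACA TCA ATT CAA CAT CCG AGC TAC ACC TGA ATC — ATG at 26, stop TGA at 56 → 33 nt.
Frame +3: TGG TCA ATC AGG TTC CAC CGC GCA TGA CAT CAA TTC AAC ATC CGA GCT ACA CCT GAA TCA — no ATG→stop ORF.
Frame -1: ATG ATT CAG GTG TAG CTC GGA TGT TGA ATT GAT GTC ATG CGC GGT GGA ACC TGA TTG ACC AGA — ATG at 1, stop TAG at 13 → 15 nt; ATG at 37, stop TGA at 52 → 18 nt.
Frame -2: TGA TTC AGG TGT AGC TCG GAT GTT GAA TTG ATG TCA TGC GCG GTG GAA CCT GAT TGA CCA — ATG at 32, stop TGA at 56 → 27 nt.
Frame -3: GAT TCA GGT GTA GCT CGG ATG TTG AAT TGA TGT CAT GCG CGG TGG AAC CTG ATT GAC CAG — ATG at 21, stop TGA at 30 → 12 nt.
Forward-strand max 33 nt; reverse-strand max 27 nt. The forward strand has the longer ORF.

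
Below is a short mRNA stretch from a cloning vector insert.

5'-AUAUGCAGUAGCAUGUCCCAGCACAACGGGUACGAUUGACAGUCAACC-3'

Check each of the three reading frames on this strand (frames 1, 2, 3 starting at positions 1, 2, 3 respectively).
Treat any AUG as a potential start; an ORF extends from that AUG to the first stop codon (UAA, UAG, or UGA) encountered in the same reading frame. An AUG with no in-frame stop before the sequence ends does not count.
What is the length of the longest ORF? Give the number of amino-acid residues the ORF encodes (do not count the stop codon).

8

Frame 1: AUA UGC AGU AGC AUG UCC CAG CAC AAC GGG UAC GAU UGA CAG UCA ACC — AUG at 13, stop UGA at 37 → 27 nt.
Frame 2: UAU GCA GUA GCA UGU CCC AGC ACA ACG GGU ACG AUU GAC AGU CAA — no AUG→stop ORF.
Frame 3: AUG CAG UAG CAU GUC CCA GCA CAA CGG GUA CGA UUG ACA GUC AAC — AUG at 3, stop UAG at 9 → 9 nt.
Longest: frame 1, positions 13–39, 27 nt = 9 codons = 8 aa. → 8 amino acids.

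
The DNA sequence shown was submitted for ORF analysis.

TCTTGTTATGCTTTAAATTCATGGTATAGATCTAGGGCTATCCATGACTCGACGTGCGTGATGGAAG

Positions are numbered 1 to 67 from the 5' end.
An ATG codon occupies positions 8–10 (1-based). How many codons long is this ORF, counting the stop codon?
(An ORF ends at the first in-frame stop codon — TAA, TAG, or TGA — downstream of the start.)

3

Codons from position 8: ATG (8–10), CTT (11–13), TAA (14–16).
TAA is the first in-frame stop; that's 3 codons including the stop.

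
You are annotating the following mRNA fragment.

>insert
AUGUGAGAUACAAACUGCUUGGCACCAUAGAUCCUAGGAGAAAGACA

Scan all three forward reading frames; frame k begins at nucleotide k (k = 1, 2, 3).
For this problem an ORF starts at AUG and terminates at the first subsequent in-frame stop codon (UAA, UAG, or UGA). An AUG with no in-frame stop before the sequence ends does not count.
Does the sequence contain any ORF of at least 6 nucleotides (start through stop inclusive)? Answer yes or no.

Frame 1: AUG UGA GAU ACA AAC UGC UUG GCA CCA UAG AUC CUA GGA GAA AGA — AUG at 1, stop UGA at 4 → 6 nt.
Frame 2: UGU GAG AUA CAA ACU GCU UGG CAC CAU AGA UCC UAG GAG AAA GAC — no AUG→stop ORF.
Frame 3: GUG AGA UAC AAA CUG CUU GGC ACC AUA GAU CCU AGG AGA AAG ACA — no AUG→stop ORF.
Frame 1 has an ORF of 6 nucleotides (positions 1–6) ≥ 6, so yes.

yes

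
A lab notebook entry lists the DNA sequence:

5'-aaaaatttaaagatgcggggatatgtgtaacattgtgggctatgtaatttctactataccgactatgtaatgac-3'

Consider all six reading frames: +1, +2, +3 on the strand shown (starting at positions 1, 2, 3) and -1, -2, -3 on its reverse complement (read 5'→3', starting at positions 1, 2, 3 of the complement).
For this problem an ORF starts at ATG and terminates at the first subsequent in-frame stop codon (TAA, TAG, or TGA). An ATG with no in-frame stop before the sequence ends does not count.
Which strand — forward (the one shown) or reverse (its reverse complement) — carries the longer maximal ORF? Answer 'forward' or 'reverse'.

Reverse complement (5'→3'): GTCATTACATAGTCGGTATAGTAGAAATTACATAGCCCACAATGTTACACATATCCCCGCATCTTTAAATTTTT
Frame +1: AAA AAT TTA AAG ATG CGG GGA TAT GTG TAA CAT TGT GGG CTA TGT AAT TTC TAC TAT ACC GAC TAT GTA ATG — ATG at 13, stop TAA at 28 → 18 nt.
Frame +2: AAA ATT TAA AGA TGC GGG GAT ATG TGT AAC ATT GTG GGC TAT GTA ATT TCT ACT ATA CCG ACT ATG TAA TGA — ATG at 23, stop TAA at 68 → 48 nt; ATG at 65, stop TAA at 68 → 6 nt.
Frame +3: AAA TTT AAA GAT GCG GGG ATA TGT GTA ACA TTG TGG GCT ATG TAA TTT CTA CTA TAC CGA CTA TGT AAT GAC — ATG at 42, stop TAA at 45 → 6 nt.
Frame -1: GTC ATT ACA TAG TCG GTA TAG TAG AAA TTA CAT AGC CCA CAA TGT TAC ACA TAT CCC CGC ATC TTT AAA TTT — no ATG→stop ORF.
Frame -2: TCA TTA CAT AGT CGG TAT AGT AGA AAT TAC ATA GCC CAC AAT GTT ACA CAT ATC CCC GCA TCT TTA AAT TTT — no ATG→stop ORF.
Frame -3: CAT TAC ATA GTC GGT ATA GTA GAA ATT ACA TAG CCC ACA ATG TTA CAC ATA TCC CCG CAT CTT TAA ATT TTT — ATG at 42, stop TAA at 66 → 27 nt.
Forward-strand max 48 nt; reverse-strand max 27 nt. The forward strand has the longer ORF.

forward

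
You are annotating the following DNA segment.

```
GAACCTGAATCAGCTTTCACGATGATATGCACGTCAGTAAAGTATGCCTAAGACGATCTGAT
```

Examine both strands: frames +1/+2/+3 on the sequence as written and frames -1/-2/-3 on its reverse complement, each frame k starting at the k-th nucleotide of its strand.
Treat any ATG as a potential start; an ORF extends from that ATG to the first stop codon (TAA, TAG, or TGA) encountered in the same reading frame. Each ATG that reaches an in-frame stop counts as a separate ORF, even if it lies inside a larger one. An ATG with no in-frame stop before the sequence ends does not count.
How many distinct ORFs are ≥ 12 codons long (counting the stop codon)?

0

Reverse complement (5'→3'): ATCAGATCGTCTTAGGCATACTTTACTGACGTGCATATCATCGTGAAAGCTGATTCAGGTTC
Frame +1: GAA CCT GAA TCA GCT TTC ACG ATG ATA TGC ACG TCA GTA AAG TAT GCC TAA GAC GAT CTG — ATG at 22, stop TAA at 49 → 30 nt.
Frame +2: AAC CTG AAT CAG CTT TCA CGA TGA TAT GCA CGT CAG TAA AGT ATG CCT AAG ACG ATC TGA — ATG at 44, stop TGA at 59 → 18 nt.
Frame +3: ACC TGA ATC AGC TTT CAC GAT GAT ATG CAC GTC AGT AAA GTA TGC CTA AGA CGA TCT GAT — no ATG→stop ORF.
Frame -1: ATC AGA TCG TCT TAG GCA TAC TTT ACT GAC GTG CAT ATC ATC GTG AAA GCT GAT TCA GGT — no ATG→stop ORF.
Frame -2: TCA GAT CGT CTT AGG CAT ACT TTA CTG ACG TGC ATA TCA TCG TGA AAG CTG ATT CAG GTT — no ATG→stop ORF.
Frame -3: CAG ATC GTC TTA GGC ATA CTT TAC TGA CGT GCA TAT CAT CGT GAA AGC TGA TTC AGG TTC — no ATG→stop ORF.
No ORF reaches 12 codons. Count = 0.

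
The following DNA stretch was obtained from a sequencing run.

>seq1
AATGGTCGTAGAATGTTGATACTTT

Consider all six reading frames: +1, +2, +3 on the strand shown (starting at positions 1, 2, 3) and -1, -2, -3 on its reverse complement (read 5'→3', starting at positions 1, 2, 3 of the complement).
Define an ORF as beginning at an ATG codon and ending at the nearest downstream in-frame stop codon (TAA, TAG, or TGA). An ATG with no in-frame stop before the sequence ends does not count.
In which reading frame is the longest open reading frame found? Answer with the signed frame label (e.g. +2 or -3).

Reverse complement (5'→3'): AAAGTATCAACATTCTACGACCATT
Frame +1: AAT GGT CGT AGA ATG TTG ATA CTT — no ATG→stop ORF.
Frame +2: ATG GTC GTA GAA TGT TGA TAC TTT — ATG at 2, stop TGA at 17 → 18 nt.
Frame +3: TGG TCG TAG AAT GTT GAT ACT — no ATG→stop ORF.
Frame -1: AAA GTA TCA ACA TTC TAC GAC CAT — no ATG→stop ORF.
Frame -2: AAG TAT CAA CAT TCT ACG ACC ATT — no ATG→stop ORF.
Frame -3: AGT ATC AAC ATT CTA CGA CCA — no ATG→stop ORF.
Longest ORF is 18 nt in frame +2 (positions 2–19).

+2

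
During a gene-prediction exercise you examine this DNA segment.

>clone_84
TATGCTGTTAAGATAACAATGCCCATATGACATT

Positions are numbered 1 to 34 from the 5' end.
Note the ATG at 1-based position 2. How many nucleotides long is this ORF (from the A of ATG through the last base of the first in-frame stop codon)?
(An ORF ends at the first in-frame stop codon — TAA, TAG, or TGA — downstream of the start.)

15

Codons from position 2: ATG (2–4), CTG (5–7), TTA (8–10), AGA (11–13), TAA (14–16).
TAA is the first in-frame stop; ORF spans 2–16, 15 nucleotides.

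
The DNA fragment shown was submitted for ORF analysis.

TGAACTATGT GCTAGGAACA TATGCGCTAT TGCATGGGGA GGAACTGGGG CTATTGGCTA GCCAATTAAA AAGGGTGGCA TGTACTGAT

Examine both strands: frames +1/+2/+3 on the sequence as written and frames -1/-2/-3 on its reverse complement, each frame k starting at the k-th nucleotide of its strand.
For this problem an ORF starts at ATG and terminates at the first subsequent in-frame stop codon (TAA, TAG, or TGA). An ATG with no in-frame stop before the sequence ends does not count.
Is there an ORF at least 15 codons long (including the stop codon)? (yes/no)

Reverse complement (5'→3'): ATCAGTACATGCCACCCTTTTTAATTGGCTAGCCAATAGCCCCAGTTCCTCCCCATGCAATAGCGCATATGTTCCTAGCACATAGTTCA
Frame +1: TGA ACT ATG TGC TAG GAA CAT ATG CGC TAT TGC ATG GGG AGG AAC TGG GGC TAT TGG CTA GCC AAT TAA AAA GGG TGG CAT GTA CTG — ATG at 7, stop TAG at 13 → 9 nt; ATG at 22, stop TAA at 67 → 48 nt; ATG at 34, stop TAA at 67 → 36 nt.
Frame +2: GAA CTA TGT GCT AGG AAC ATA TGC GCT ATT GCA TGG GGA GGA ACT GGG GCT ATT GGC TAG CCA ATT AAA AAG GGT GGC ATG TAC TGA — ATG at 80, stop TGA at 86 → 9 nt.
Frame +3: AAC TAT GTG CTA GGA ACA TAT GCG CTA TTG CAT GGG GAG GAA CTG GGG CTA TTG GCT AGC CAA TTA AAA AGG GTG GCA TGT ACT GAT — no ATG→stop ORF.
Frame -1: ATC AGT ACA TGC CAC CCT TTT TAA TTG GCT AGC CAA TAG CCC CAG TTC CTC CCC ATG CAA TAG CGC ATA TGT TCC TAG CAC ATA GTT — ATG at 55, stop TAG at 61 → 9 nt.
Frame -2: TCA GTA CAT GCC ACC CTT TTT AAT TGG CTA GCC AAT AGC CCC AGT TCC TCC CCA TGC AAT AGC GCA TAT GTT CCT AGC ACA TAG TTC — no ATG→stop ORF.
Frame -3: CAG TAC ATG CCA CCC TTT TTA ATT GGC TAG CCA ATA GCC CCA GTT CCT CCC CAT GCA ATA GCG CAT ATG TTC CTA GCA CAT AGT TCA — ATG at 9, stop TAG at 30 → 24 nt.
Frame +1 has an ORF of 16 codons (positions 22–69) ≥ 15, so yes.

yes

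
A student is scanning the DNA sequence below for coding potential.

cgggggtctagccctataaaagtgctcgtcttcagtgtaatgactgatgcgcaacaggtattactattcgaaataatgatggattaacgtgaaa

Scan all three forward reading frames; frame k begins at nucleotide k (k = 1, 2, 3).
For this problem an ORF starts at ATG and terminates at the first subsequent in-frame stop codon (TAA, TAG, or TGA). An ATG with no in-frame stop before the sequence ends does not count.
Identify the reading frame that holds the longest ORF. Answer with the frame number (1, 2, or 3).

1

Frame 1: CGG GGG TCT AGC CCT ATA AAA GTG CTC GTC TTC AGT GTA ATG ACT GAT GCG CAA CAG GTA TTA CTA TTC GAA ATA ATG ATG GAT TAA CGT GAA — ATG at 40, stop TAA at 85 → 48 nt; ATG at 76, stop TAA at 85 → 12 nt; ATG at 79, stop TAA at 85 → 9 nt.
Frame 2: GGG GGT CTA GCC CTA TAA AAG TGC TCG TCT TCA GTG TAA TGA CTG ATG CGC AAC AGG TAT TAC TAT TCG AAA TAA TGA TGG ATT AAC GTG AAA — ATG at 47, stop TAA at 74 → 30 nt.
Frame 3: GGG GTC TAG CCC TAT AAA AGT GCT CGT CTT CAG TGT AAT GAC TGA TGC GCA ACA GGT ATT ACT ATT CGA AAT AAT GAT GGA TTA ACG TGA — no ATG→stop ORF.
Longest ORF is 48 nt in frame 1 (positions 40–87).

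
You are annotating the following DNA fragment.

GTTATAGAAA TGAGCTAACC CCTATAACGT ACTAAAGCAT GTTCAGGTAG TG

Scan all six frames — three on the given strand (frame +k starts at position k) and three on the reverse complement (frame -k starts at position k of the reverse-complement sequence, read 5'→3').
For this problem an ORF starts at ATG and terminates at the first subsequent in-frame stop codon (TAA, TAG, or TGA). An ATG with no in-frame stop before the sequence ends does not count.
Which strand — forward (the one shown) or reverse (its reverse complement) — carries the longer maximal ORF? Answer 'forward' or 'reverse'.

Reverse complement (5'→3'): CACTACCTGAACATGCTTTAGTACGTTATAGGGGTTAGCTCATTTCTATAAC
Frame +1: GTT ATA GAA ATG AGC TAA CCC CTA TAA CGT ACT AAA GCA TGT TCA GGT AGT — ATG at 10, stop TAA at 16 → 9 nt.
Frame +2: TTA TAG AAA TGA GCT AAC CCC TAT AAC GTA CTA AAG CAT GTT CAG GTA GTG — no ATG→stop ORF.
Frame +3: TAT AGA AAT GAG CTA ACC CCT ATA ACG TAC TAA AGC ATG TTC AGG TAG — ATG at 39, stop TAG at 48 → 12 nt.
Frame -1: CAC TAC CTG AAC ATG CTT TAG TAC GTT ATA GGG GTT AGC TCA TTT CTA TAA — ATG at 13, stop TAG at 19 → 9 nt.
Frame -2: ACT ACC TGA ACA TGC TTT AGT ACG TTA TAG GGG TTA GCT CAT TTC TAT AAC — no ATG→stop ORF.
Frame -3: CTA CCT GAA CAT GCT TTA GTA CGT TAT AGG GGT TAG CTC ATT TCT ATA — no ATG→stop ORF.
Forward-strand max 12 nt; reverse-strand max 9 nt. The forward strand has the longer ORF.

forward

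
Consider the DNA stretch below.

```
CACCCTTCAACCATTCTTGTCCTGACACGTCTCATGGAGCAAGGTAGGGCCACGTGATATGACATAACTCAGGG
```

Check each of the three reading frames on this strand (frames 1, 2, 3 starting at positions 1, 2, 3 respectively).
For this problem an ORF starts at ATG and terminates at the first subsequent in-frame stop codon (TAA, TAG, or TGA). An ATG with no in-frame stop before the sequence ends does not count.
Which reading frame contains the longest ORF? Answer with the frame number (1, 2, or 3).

Frame 1: CAC CCT TCA ACC ATT CTT GTC CTG ACA CGT CTC ATG GAG CAA GGT AGG GCC ACG TGA TAT GAC ATA ACT CAG — ATG at 34, stop TGA at 55 → 24 nt.
Frame 2: ACC CTT CAA CCA TTC TTG TCC TGA CAC GTC TCA TGG AGC AAG GTA GGG CCA CGT GAT ATG ACA TAA CTC AGG — ATG at 59, stop TAA at 65 → 9 nt.
Frame 3: CCC TTC AAC CAT TCT TGT CCT GAC ACG TCT CAT GGA GCA AGG TAG GGC CAC GTG ATA TGA CAT AAC TCA GGG — no ATG→stop ORF.
Longest ORF is 24 nt in frame 1 (positions 34–57).

1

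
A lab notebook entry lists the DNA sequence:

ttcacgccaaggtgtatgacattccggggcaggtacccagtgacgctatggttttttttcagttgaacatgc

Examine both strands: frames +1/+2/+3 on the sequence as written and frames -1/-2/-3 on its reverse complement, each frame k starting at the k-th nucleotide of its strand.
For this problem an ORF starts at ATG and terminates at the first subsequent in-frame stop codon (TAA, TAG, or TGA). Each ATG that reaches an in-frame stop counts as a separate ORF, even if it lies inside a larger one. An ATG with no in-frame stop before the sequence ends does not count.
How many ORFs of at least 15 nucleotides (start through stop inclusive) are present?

2

Reverse complement (5'→3'): GCATGTTCAACTGAAAAAAAACCATAGCGTCACTGGGTACCTGCCCCGGAATGTCATACACCTTGGCGTGAA
Frame +1: TTC ACG CCA AGG TGT ATG ACA TTC CGG GGC AGG TAC CCA GTG ACG CTA TGG TTT TTT TTC AGT TGA ACA TGC — ATG at 16, stop TGA at 64 → 51 nt.
Frame +2: TCA CGC CAA GGT GTA TGA CAT TCC GGG GCA GGT ACC CAG TGA CGC TAT GGT TTT TTT TCA GTT GAA CAT — no ATG→stop ORF.
Frame +3: CAC GCC AAG GTG TAT GAC ATT CCG GGG CAG GTA CCC AGT GAC GCT ATG GTT TTT TTT CAG TTG AAC ATG — no ATG→stop ORF.
Frame -1: GCA TGT TCA ACT GAA AAA AAA CCA TAG CGT CAC TGG GTA CCT GCC CCG GAA TGT CAT ACA CCT TGG CGT GAA — no ATG→stop ORF.
Frame -2: CAT GTT CAA CTG AAA AAA AAC CAT AGC GTC ACT GGG TAC CTG CCC CGG AAT GTC ATA CAC CTT GGC GTG — no ATG→stop ORF.
Frame -3: ATG TTC AAC TGA AAA AAA ACC ATA GCG TCA CTG GGT ACC TGC CCC GGA ATG TCA TAC ACC TTG GCG TGA — ATG at 3, stop TGA at 12 → 12 nt; ATG at 51, stop TGA at 69 → 21 nt.
ORFs ≥ 15 nucleotides: frame +1 16–66 (51 nucleotides), frame -3 51–71 (21 nucleotides). Count = 2.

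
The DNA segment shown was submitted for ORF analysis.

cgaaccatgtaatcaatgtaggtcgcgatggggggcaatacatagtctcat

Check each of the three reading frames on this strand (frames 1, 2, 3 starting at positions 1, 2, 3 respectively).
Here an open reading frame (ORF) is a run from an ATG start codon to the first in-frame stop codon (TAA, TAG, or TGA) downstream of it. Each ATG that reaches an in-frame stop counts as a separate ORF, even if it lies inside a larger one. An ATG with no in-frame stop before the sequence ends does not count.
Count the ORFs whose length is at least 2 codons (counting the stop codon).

3

Frame 1: CGA ACC ATG TAA TCA ATG TAG GTC GCG ATG GGG GGC AAT ACA TAG TCT CAT — ATG at 7, stop TAA at 10 → 6 nt; ATG at 16, stop TAG at 19 → 6 nt; ATG at 28, stop TAG at 43 → 18 nt.
Frame 2: GAA CCA TGT AAT CAA TGT AGG TCG CGA TGG GGG GCA ATA CAT AGT CTC — no ATG→stop ORF.
Frame 3: AAC CAT GTA ATC AAT GTA GGT CGC GAT GGG GGG CAA TAC ATA GTC TCA — no ATG→stop ORF.
ORFs ≥ 2 codons: frame 1 7–12 (2 codons), frame 1 16–21 (2 codons), frame 1 28–45 (6 codons). Count = 3.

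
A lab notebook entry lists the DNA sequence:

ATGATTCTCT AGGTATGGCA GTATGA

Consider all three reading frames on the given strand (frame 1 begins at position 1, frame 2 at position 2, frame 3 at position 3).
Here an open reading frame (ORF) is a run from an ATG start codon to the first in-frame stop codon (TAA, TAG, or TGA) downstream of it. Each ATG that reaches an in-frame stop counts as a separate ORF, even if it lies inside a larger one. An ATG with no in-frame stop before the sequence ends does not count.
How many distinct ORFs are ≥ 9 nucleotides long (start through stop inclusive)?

2

Frame 1: ATG ATT CTC TAG GTA TGG CAG TAT — ATG at 1, stop TAG at 10 → 12 nt.
Frame 2: TGA TTC TCT AGG TAT GGC AGT ATG — no ATG→stop ORF.
Frame 3: GAT TCT CTA GGT ATG GCA GTA TGA — ATG at 15, stop TGA at 24 → 12 nt.
ORFs ≥ 9 nucleotides: frame 1 1–12 (12 nucleotides), frame 3 15–26 (12 nucleotides). Count = 2.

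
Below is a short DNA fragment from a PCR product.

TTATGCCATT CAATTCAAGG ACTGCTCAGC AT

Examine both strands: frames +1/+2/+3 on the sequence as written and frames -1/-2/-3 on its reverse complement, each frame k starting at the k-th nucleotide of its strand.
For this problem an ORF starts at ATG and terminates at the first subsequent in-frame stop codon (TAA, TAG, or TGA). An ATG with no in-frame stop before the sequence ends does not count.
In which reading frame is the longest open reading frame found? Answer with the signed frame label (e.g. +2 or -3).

Reverse complement (5'→3'): ATGCTGAGCAGTCCTTGAATTGAATGGCATAA
Frame +1: TTA TGC CAT TCA ATT CAA GGA CTG CTC AGC — no ATG→stop ORF.
Frame +2: TAT GCC ATT CAA TTC AAG GAC TGC TCA GCA — no ATG→stop ORF.
Frame +3: ATG CCA TTC AAT TCA AGG ACT GCT CAG CAT — no ATG→stop ORF.
Frame -1: ATG CTG AGC AGT CCT TGA ATT GAA TGG CAT — ATG at 1, stop TGA at 16 → 18 nt.
Frame -2: TGC TGA GCA GTC CTT GAA TTG AAT GGC ATA — no ATG→stop ORF.
Frame -3: GCT GAG CAG TCC TTG AAT TGA ATG GCA TAA — ATG at 24, stop TAA at 30 → 9 nt.
Longest ORF is 18 nt in frame -1 (positions 1–18).

-1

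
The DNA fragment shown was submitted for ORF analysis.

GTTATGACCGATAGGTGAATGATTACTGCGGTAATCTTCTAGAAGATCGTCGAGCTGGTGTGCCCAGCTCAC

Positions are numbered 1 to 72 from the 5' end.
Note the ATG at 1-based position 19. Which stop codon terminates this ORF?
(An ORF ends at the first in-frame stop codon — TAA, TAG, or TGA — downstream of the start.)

Codons from position 19: ATG (19–21), ATT (22–24), ACT (25–27), GCG (28–30), GTA (31–33), ATC (34–36), TTC (37–39), TAG (40–42).
The first in-frame stop codon is TAG.

TAG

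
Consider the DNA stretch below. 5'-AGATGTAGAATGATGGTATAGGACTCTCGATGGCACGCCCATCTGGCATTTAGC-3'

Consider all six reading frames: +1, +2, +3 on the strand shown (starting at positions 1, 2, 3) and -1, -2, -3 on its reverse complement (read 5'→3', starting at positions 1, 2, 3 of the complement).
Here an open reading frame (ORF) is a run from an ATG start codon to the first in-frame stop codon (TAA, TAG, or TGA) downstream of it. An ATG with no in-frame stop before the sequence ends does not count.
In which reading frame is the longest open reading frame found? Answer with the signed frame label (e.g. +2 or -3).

Reverse complement (5'→3'): GCTAAATGCCAGATGGGCGTGCCATCGAGAGTCCTATACCATCATTCTACATCT
Frame +1: AGA TGT AGA ATG ATG GTA TAG GAC TCT CGA TGG CAC GCC CAT CTG GCA TTT AGC — ATG at 10, stop TAG at 19 → 12 nt; ATG at 13, stop TAG at 19 → 9 nt.
Frame +2: GAT GTA GAA TGA TGG TAT AGG ACT CTC GAT GGC ACG CCC ATC TGG CAT TTA — no ATG→stop ORF.
Frame +3: ATG TAG AAT GAT GGT ATA GGA CTC TCG ATG GCA CGC CCA TCT GGC ATT TAG — ATG at 3, stop TAG at 6 → 6 nt; ATG at 30, stop TAG at 51 → 24 nt.
Frame -1: GCT AAA TGC CAG ATG GGC GTG CCA TCG AGA GTC CTA TAC CAT CAT TCT ACA TCT — no ATG→stop ORF.
Frame -2: CTA AAT GCC AGA TGG GCG TGC CAT CGA GAG TCC TAT ACC ATC ATT CTA CAT — no ATG→stop ORF.
Frame -3: TAA ATG CCA GAT GGG CGT GCC ATC GAG AGT CCT ATA CCA TCA TTC TAC ATC — no ATG→stop ORF.
Longest ORF is 24 nt in frame +3 (positions 30–53).

+3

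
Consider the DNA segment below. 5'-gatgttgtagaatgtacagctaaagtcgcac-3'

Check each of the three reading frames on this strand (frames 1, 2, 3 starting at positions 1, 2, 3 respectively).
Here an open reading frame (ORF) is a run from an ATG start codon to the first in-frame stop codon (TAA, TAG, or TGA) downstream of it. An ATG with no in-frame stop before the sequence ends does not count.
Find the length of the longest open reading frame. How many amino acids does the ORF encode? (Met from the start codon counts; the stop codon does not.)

Frame 1: GAT GTT GTA GAA TGT ACA GCT AAA GTC GCA — no ATG→stop ORF.
Frame 2: ATG TTG TAG AAT GTA CAG CTA AAG TCG CAC — ATG at 2, stop TAG at 8 → 9 nt.
Frame 3: TGT TGT AGA ATG TAC AGC TAA AGT CGC — ATG at 12, stop TAA at 21 → 12 nt.
Longest: frame 3, positions 12–23, 12 nt = 4 codons = 3 aa. → 3 amino acids.

3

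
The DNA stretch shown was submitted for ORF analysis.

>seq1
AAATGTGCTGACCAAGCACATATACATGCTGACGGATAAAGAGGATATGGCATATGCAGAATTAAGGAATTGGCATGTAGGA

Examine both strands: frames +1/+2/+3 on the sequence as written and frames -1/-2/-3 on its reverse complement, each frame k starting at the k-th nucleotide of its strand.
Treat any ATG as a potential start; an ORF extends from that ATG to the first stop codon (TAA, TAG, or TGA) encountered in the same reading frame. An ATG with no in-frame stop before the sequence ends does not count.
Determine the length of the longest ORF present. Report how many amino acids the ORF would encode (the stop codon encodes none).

4

Reverse complement (5'→3'): TCCTACATGCCAATTCCTTAATTCTGCATATGCCATATCCTCTTTATCCGTCAGCATGTATATGTGCTTGGTCAGCACATTT
Frame +1: AAA TGT GCT GAC CAA GCA CAT ATA CAT GCT GAC GGA TAA AGA GGA TAT GGC ATA TGC AGA ATT AAG GAA TTG GCA TGT AGG — no ATG→stop ORF.
Frame +2: AAT GTG CTG ACC AAG CAC ATA TAC ATG CTG ACG GAT AAA GAG GAT ATG GCA TAT GCA GAA TTA AGG AAT TGG CAT GTA GGA — no ATG→stop ORF.
Frame +3: ATG TGC TGA CCA AGC ACA TAT ACA TGC TGA CGG ATA AAG AGG ATA TGG CAT ATG CAG AAT TAA GGA ATT GGC ATG TAG — ATG at 3, stop TGA at 9 → 9 nt; ATG at 54, stop TAA at 63 → 12 nt; ATG at 75, stop TAG at 78 → 6 nt.
Frame -1: TCC TAC ATG CCA ATT CCT TAA TTC TGC ATA TGC CAT ATC CTC TTT ATC CGT CAG CAT GTA TAT GTG CTT GGT CAG CAC ATT — ATG at 7, stop TAA at 19 → 15 nt.
Frame -2: CCT ACA TGC CAA TTC CTT AAT TCT GCA TAT GCC ATA TCC TCT TTA TCC GTC AGC ATG TAT ATG TGC TTG GTC AGC ACA TTT — no ATG→stop ORF.
Frame -3: CTA CAT GCC AAT TCC TTA ATT CTG CAT ATG CCA TAT CCT CTT TAT CCG TCA GCA TGT ATA TGT GCT TGG TCA GCA CAT — no ATG→stop ORF.
Longest: frame -1, positions 7–21, 15 nt = 5 codons = 4 aa. → 4 amino acids.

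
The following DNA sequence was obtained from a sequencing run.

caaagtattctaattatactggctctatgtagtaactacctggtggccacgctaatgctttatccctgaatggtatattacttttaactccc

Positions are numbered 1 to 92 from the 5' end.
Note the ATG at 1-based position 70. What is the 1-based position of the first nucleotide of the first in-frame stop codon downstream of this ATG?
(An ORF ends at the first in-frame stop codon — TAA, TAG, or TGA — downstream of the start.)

85

Codons from position 70: ATG (70–72), GTA (73–75), TAT (76–78), TAC (79–81), TTT (82–84), TAA (85–87).
TAA is a stop codon; it begins at position 85.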